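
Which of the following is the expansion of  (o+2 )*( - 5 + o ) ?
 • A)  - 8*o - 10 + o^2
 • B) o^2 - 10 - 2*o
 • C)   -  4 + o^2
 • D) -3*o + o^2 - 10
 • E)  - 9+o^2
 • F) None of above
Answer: D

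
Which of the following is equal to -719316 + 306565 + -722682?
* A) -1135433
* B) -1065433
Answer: A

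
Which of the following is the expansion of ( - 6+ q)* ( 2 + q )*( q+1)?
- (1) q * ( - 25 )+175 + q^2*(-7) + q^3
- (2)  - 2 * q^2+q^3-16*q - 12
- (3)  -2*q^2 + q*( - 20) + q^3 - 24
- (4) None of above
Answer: 4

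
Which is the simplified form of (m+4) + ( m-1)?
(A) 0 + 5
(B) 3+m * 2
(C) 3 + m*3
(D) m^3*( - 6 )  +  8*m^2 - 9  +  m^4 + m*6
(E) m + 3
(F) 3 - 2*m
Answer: B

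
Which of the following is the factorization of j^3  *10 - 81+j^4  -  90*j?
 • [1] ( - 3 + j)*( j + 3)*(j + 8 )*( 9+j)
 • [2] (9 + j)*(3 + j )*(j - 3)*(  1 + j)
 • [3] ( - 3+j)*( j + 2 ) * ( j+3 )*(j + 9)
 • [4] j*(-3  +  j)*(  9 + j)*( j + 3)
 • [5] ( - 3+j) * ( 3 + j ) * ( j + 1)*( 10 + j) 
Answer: 2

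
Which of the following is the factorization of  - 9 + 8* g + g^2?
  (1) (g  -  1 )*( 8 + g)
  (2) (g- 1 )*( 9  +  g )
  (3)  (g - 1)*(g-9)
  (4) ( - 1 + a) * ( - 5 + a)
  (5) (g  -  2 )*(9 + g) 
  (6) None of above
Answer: 2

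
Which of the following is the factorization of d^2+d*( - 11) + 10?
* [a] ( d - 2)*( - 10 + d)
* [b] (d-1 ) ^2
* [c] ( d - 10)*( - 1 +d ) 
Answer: c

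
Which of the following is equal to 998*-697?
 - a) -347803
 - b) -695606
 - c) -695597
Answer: b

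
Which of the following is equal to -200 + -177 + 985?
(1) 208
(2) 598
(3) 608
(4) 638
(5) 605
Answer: 3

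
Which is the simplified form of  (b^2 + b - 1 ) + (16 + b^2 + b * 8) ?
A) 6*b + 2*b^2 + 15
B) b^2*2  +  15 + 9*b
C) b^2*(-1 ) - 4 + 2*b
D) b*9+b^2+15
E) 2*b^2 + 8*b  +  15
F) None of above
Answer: B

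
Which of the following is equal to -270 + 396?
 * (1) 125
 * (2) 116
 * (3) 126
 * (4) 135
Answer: 3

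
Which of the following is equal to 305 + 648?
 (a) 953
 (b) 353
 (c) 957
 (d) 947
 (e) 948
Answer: a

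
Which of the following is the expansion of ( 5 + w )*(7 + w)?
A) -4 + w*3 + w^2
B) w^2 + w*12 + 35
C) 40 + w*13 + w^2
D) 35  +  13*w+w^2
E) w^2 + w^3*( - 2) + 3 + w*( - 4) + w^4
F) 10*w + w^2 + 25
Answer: B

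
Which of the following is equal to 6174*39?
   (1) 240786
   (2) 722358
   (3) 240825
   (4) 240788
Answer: 1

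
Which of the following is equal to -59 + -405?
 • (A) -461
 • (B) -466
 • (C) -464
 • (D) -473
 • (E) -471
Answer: C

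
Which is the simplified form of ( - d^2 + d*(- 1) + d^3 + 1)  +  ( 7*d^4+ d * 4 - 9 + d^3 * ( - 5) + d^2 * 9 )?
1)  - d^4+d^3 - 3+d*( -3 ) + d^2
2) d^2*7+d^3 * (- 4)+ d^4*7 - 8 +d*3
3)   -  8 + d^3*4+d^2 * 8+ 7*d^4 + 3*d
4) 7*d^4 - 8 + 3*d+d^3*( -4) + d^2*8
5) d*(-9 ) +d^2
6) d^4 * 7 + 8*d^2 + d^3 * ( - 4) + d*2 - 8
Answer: 4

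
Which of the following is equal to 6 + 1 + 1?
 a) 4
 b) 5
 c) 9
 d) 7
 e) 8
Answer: e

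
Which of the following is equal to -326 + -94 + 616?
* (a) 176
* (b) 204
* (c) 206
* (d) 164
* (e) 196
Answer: e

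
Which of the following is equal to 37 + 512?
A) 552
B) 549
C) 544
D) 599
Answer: B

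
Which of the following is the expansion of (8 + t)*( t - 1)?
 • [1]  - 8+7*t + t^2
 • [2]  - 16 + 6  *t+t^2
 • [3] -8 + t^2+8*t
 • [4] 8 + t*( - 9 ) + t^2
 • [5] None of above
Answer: 1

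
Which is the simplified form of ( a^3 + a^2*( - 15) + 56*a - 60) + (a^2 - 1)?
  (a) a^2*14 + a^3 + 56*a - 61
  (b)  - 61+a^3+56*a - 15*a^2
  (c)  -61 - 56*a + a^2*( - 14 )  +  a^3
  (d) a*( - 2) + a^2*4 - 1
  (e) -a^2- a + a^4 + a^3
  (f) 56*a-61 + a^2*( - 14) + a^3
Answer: f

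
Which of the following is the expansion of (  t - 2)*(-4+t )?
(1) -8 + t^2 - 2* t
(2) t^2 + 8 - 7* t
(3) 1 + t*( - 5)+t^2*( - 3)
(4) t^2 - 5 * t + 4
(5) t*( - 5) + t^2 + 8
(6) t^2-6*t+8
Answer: 6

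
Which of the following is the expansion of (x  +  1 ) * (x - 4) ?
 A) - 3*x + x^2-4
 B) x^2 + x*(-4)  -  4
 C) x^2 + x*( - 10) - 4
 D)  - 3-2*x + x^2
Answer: A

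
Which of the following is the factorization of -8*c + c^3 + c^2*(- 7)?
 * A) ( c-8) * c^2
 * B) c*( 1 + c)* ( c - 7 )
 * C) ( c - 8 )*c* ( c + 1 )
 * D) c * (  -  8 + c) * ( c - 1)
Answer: C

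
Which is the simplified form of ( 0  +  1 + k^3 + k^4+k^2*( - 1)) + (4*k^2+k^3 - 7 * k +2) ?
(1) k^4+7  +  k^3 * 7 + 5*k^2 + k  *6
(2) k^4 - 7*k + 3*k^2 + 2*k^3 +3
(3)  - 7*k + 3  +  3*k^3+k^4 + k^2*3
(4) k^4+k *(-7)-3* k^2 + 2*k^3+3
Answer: 2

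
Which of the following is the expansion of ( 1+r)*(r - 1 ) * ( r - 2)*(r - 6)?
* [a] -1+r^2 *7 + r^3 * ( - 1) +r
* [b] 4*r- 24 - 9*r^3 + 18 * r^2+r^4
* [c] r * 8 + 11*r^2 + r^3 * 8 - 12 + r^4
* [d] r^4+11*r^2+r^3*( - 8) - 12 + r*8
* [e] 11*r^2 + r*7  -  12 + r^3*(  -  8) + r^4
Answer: d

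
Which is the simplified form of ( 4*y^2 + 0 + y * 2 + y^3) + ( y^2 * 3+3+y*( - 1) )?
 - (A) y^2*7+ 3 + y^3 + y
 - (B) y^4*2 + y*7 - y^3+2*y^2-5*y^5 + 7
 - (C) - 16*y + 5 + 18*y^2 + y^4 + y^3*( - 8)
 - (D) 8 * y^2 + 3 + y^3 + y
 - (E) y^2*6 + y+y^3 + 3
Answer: A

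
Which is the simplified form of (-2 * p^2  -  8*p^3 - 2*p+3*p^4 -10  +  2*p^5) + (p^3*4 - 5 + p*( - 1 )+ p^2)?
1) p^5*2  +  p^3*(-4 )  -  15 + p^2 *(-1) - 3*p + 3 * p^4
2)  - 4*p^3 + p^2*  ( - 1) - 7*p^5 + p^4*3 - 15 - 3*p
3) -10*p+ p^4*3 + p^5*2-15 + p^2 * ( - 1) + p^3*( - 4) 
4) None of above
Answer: 1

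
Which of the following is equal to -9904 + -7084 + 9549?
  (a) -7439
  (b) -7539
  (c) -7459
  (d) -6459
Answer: a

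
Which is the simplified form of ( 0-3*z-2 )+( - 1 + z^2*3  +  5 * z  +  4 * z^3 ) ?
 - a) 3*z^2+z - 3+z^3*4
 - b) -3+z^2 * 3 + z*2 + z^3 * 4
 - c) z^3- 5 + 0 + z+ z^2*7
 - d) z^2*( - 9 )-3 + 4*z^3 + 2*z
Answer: b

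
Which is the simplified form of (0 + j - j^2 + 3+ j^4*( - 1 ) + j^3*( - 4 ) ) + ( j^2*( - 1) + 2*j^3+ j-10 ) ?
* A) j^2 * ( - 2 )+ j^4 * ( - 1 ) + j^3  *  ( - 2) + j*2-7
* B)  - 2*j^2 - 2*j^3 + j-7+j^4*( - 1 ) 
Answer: A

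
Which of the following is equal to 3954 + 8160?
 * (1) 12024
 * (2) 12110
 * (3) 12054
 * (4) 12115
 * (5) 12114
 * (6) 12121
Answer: 5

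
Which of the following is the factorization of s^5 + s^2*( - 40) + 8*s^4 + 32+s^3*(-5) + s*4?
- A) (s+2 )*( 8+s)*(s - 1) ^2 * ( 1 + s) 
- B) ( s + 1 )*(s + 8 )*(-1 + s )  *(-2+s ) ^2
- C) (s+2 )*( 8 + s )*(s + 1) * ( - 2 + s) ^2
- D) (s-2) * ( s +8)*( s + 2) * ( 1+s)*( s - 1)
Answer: D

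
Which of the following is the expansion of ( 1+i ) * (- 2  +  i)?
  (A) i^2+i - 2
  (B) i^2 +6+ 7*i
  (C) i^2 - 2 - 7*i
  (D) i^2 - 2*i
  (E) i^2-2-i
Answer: E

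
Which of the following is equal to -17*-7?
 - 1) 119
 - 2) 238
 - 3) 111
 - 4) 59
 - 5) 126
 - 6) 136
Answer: 1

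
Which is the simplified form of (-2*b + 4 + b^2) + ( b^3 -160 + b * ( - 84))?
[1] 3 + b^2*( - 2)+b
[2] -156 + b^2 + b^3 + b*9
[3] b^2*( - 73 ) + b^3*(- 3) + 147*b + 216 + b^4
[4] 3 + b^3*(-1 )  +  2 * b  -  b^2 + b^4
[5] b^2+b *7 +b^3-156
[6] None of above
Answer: 6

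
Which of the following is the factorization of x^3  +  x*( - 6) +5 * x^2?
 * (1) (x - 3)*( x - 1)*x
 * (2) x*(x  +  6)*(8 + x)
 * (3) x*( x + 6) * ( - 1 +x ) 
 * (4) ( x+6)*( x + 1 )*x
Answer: 3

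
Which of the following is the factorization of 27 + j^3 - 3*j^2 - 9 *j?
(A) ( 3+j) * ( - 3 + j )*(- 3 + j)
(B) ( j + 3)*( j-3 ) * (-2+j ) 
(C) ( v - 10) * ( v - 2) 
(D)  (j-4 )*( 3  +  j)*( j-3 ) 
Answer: A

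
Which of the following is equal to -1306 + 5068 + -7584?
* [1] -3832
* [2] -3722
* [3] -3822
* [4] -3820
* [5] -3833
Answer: 3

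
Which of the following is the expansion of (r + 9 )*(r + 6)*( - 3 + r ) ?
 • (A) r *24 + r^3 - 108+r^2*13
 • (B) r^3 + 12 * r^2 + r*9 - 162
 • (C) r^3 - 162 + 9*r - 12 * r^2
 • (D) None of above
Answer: B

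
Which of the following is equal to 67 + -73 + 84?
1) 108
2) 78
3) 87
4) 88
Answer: 2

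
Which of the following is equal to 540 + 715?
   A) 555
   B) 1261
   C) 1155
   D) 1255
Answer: D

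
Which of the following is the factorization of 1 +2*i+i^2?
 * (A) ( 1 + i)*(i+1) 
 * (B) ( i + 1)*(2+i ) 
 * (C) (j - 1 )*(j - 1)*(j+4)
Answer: A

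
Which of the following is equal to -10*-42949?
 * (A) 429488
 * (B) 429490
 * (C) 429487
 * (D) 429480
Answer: B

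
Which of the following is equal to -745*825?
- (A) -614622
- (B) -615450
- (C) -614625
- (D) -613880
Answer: C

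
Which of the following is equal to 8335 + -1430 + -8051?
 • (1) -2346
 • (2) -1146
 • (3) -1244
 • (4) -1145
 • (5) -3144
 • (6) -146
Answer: 2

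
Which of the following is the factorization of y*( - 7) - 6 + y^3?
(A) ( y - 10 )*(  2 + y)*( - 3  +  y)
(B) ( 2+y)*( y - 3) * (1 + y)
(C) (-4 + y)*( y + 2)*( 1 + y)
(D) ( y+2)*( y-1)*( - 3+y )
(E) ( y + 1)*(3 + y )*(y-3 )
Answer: B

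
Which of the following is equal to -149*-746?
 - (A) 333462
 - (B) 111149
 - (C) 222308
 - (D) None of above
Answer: D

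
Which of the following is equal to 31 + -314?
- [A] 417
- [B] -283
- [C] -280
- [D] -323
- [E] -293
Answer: B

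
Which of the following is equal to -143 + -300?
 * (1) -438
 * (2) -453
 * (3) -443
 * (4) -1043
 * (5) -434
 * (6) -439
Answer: 3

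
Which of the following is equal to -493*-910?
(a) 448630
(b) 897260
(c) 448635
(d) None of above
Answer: a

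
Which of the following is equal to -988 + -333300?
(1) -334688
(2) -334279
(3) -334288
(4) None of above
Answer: 3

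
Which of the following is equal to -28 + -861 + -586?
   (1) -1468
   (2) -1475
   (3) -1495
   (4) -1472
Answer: 2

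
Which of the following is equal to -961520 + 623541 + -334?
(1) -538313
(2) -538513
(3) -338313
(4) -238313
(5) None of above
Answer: 3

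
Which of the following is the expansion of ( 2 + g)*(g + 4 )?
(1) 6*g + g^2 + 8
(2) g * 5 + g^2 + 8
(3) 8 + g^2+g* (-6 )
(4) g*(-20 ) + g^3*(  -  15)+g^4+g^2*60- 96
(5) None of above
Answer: 1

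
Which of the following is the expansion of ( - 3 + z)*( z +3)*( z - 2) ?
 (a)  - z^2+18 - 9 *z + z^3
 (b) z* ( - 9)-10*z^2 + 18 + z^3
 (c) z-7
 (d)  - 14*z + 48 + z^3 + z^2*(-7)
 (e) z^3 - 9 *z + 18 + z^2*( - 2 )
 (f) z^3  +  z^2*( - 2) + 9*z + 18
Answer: e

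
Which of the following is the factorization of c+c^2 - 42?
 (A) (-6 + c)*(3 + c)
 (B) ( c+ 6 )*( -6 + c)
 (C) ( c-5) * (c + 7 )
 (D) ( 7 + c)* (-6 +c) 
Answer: D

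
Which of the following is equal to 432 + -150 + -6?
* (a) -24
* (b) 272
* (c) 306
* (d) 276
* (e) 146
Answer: d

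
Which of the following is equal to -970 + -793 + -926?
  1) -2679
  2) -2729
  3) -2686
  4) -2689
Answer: 4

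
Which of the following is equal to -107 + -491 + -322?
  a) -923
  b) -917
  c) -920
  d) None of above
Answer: c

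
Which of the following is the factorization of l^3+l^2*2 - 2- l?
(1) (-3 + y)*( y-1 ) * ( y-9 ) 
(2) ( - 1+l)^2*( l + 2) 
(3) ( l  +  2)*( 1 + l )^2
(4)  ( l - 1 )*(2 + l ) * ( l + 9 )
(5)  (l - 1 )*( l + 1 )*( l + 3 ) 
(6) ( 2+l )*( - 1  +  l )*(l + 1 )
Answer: 6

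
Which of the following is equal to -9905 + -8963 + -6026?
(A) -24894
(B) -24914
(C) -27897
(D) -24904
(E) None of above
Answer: A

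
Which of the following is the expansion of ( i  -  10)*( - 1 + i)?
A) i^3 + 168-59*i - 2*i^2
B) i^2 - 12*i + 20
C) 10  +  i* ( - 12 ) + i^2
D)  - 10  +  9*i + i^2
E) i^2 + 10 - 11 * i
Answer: E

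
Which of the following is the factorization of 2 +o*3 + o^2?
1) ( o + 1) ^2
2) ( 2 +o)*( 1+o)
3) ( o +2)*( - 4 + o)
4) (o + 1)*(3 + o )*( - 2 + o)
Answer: 2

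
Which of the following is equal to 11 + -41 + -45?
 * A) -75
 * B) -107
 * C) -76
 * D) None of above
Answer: A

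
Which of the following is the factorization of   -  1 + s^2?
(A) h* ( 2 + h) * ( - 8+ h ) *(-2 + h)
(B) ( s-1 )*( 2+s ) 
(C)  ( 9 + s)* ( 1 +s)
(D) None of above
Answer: D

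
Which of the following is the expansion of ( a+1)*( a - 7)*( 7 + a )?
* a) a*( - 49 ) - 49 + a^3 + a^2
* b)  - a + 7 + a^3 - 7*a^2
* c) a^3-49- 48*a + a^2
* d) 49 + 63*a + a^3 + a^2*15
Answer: a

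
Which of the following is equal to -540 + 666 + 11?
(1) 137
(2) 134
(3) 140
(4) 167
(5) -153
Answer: 1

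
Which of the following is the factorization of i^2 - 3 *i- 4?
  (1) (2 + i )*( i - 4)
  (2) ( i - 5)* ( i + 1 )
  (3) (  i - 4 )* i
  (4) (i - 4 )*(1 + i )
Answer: 4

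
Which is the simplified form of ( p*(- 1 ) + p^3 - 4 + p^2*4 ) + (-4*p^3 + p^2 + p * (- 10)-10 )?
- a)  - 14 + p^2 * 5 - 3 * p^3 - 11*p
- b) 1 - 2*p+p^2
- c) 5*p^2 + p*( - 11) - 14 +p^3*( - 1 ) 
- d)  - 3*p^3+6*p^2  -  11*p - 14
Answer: a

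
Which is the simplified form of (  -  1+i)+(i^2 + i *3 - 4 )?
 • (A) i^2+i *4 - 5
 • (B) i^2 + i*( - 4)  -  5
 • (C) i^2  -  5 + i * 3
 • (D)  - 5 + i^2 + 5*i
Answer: A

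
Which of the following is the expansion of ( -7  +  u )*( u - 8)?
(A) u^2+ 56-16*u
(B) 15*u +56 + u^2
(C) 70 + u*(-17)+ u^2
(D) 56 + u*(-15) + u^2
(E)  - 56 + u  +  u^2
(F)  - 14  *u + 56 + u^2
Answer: D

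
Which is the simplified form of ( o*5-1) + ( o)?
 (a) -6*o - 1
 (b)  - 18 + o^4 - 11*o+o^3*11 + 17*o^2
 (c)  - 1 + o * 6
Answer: c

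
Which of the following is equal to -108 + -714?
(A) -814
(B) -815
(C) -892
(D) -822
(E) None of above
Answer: D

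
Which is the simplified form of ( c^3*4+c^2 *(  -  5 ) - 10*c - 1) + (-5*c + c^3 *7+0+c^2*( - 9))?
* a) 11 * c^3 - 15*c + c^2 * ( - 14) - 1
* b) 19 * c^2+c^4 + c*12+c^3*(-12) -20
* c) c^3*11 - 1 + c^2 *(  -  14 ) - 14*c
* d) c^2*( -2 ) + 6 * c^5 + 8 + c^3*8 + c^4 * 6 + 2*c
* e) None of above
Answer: a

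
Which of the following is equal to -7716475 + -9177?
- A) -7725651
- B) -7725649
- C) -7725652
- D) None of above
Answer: C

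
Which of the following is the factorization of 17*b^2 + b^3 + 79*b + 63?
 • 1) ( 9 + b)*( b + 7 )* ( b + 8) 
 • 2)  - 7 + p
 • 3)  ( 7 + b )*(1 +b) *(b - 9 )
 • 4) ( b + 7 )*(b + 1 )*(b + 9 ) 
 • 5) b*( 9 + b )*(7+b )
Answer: 4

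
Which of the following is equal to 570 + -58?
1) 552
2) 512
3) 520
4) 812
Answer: 2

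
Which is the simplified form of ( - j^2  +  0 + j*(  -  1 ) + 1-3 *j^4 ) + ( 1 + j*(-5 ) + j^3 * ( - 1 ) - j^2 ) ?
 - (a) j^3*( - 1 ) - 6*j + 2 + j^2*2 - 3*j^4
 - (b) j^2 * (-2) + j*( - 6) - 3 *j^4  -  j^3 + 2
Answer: b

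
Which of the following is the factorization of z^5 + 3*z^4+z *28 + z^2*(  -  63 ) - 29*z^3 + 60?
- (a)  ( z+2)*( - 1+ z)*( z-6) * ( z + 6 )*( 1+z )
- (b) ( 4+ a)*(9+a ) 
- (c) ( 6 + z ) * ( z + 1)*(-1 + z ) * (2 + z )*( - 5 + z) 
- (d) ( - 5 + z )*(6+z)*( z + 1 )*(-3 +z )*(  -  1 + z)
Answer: c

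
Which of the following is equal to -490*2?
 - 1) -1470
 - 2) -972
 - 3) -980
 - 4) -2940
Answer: 3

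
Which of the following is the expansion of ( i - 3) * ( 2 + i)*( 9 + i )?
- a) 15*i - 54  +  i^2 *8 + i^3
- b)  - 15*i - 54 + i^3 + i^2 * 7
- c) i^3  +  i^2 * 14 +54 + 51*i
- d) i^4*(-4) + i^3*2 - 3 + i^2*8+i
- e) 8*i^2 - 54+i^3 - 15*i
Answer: e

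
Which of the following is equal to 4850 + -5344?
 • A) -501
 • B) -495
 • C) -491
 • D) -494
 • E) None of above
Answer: D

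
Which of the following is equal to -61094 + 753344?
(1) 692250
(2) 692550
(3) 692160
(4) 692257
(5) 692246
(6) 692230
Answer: 1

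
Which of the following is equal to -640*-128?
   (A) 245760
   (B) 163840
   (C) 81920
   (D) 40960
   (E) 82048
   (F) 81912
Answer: C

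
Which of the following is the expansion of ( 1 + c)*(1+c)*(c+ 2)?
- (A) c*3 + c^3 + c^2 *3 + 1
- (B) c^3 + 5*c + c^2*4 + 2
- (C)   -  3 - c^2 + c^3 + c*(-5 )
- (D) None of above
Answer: B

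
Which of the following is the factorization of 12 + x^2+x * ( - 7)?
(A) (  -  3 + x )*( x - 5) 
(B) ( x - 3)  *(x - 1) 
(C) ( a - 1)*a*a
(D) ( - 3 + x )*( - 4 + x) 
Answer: D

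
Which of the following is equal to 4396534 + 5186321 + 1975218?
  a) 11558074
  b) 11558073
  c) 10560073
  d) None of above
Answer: b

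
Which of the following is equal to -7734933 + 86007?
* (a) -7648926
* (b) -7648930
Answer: a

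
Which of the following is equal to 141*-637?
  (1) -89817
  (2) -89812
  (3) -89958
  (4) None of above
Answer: 1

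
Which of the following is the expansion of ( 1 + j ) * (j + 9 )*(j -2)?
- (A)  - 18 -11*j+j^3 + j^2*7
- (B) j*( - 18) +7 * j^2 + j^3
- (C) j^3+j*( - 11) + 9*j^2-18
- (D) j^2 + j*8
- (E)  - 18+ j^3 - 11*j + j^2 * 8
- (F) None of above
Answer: E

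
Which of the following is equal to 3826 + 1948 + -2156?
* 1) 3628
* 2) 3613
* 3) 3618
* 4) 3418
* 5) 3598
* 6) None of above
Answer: 3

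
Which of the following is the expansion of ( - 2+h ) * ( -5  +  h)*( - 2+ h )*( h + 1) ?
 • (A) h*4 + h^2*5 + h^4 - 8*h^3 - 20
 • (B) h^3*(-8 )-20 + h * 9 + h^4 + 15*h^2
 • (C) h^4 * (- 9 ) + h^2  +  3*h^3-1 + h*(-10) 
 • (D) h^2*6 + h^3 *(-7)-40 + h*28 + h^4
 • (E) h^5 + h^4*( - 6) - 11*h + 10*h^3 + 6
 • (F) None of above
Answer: F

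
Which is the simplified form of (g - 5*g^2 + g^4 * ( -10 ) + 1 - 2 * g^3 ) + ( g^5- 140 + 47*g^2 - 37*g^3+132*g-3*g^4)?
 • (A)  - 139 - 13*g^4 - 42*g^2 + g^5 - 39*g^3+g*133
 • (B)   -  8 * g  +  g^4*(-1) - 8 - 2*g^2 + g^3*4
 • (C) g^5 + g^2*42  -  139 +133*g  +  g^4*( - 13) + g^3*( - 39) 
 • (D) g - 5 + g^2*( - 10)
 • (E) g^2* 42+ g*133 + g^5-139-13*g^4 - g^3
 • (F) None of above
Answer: C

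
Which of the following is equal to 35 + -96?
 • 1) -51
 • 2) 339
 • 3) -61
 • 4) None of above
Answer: 3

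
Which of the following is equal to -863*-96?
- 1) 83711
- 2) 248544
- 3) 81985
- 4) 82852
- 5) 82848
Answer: 5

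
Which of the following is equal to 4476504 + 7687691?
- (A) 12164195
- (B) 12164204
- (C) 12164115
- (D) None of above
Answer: A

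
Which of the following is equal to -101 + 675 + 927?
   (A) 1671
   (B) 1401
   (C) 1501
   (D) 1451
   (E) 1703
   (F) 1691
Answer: C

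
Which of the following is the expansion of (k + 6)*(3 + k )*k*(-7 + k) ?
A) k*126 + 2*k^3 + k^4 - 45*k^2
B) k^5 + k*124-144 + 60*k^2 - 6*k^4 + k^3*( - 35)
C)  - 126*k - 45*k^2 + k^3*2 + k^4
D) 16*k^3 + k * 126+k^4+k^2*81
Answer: C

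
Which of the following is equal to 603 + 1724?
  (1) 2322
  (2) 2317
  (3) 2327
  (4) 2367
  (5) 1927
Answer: 3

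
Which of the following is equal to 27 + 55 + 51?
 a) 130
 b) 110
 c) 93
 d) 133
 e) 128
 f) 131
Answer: d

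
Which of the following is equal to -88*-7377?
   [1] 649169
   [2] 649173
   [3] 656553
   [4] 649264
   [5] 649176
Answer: 5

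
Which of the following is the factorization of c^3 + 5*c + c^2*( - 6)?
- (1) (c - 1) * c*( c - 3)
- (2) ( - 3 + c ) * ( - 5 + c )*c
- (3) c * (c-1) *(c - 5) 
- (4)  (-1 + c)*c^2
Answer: 3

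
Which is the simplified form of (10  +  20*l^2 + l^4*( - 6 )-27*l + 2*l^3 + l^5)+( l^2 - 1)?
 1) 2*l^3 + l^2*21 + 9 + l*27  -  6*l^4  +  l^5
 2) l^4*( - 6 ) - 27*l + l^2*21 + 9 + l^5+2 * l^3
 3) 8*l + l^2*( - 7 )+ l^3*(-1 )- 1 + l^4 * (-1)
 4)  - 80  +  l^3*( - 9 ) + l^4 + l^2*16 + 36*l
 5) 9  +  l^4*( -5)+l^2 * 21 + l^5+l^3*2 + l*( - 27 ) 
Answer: 2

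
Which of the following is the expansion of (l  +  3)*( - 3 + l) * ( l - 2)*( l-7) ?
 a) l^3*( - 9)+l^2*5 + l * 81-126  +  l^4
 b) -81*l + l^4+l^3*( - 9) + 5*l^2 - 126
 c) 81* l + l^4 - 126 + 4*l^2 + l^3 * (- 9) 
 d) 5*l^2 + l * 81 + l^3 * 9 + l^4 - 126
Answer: a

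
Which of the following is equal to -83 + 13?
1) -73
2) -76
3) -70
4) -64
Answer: 3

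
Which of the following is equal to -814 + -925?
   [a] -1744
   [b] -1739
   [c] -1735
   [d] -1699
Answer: b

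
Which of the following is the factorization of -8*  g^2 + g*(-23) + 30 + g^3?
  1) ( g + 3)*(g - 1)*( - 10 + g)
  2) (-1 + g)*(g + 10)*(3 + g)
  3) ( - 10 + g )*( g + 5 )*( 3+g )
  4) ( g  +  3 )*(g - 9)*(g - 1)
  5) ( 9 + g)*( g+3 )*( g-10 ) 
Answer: 1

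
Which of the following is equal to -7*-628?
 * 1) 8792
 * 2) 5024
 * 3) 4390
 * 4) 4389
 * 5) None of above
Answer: 5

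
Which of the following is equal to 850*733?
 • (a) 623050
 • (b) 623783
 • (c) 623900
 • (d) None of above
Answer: a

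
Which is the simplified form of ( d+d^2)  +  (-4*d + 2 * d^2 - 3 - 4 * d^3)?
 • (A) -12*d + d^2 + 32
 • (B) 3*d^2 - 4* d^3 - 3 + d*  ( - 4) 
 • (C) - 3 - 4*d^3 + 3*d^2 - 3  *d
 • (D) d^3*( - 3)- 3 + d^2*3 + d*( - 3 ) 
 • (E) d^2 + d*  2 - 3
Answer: C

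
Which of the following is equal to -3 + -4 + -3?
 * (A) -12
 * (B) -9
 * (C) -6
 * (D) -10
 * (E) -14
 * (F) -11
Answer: D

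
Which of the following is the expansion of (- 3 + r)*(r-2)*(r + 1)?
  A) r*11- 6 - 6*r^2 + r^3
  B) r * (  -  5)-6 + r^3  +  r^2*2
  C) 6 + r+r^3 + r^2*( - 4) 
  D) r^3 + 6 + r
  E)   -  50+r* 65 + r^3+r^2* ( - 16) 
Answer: C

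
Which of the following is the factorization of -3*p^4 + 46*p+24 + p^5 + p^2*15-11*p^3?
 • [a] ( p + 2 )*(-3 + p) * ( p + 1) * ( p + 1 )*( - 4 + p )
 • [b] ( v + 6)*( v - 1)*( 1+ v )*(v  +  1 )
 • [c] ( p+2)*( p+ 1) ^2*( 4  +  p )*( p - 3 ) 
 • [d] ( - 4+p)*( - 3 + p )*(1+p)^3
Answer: a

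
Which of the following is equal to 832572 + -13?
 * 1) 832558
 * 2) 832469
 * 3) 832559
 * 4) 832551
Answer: 3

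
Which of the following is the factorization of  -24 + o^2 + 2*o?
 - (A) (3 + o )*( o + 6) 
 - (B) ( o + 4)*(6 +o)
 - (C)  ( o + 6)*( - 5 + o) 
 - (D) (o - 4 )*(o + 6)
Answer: D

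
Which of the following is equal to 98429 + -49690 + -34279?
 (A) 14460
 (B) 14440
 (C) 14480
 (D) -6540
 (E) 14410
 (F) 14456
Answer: A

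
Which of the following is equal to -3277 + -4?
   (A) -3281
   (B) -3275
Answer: A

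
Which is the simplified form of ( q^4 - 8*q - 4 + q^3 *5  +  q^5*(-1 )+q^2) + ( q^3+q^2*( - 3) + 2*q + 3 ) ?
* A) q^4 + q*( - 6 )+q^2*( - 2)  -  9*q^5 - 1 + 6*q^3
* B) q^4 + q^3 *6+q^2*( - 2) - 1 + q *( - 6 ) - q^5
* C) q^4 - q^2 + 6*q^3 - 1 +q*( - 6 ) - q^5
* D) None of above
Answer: B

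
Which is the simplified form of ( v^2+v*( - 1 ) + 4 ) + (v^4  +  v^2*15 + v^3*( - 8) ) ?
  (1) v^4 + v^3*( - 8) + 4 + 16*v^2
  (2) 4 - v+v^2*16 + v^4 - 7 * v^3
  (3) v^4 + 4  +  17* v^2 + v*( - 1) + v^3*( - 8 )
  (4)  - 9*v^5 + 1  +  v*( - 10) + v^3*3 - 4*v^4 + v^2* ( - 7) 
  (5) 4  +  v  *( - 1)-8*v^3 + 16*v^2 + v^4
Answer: 5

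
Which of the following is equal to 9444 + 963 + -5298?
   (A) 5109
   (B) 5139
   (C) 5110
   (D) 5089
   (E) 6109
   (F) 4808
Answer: A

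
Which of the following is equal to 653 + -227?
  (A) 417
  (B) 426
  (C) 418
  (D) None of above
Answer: B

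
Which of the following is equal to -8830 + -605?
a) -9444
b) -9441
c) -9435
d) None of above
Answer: c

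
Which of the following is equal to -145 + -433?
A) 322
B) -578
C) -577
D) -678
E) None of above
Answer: B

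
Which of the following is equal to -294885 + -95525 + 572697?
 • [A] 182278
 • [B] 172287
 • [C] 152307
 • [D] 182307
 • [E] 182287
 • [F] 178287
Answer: E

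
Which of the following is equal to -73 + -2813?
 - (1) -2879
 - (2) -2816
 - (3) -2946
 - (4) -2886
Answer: 4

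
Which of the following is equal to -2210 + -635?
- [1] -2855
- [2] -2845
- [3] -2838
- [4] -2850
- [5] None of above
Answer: 2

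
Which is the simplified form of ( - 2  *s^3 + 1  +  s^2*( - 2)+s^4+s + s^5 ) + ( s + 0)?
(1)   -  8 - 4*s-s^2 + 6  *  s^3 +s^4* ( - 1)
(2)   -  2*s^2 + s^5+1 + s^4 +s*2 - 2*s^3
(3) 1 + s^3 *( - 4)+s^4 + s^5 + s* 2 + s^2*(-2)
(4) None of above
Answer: 2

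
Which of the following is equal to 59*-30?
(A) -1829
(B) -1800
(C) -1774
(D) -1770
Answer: D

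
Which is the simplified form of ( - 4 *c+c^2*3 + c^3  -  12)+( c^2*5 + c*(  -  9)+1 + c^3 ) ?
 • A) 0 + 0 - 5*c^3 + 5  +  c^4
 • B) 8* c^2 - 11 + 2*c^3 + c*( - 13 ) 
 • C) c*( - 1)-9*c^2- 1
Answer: B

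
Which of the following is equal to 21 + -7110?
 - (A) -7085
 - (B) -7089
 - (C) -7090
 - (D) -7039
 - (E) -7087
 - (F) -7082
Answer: B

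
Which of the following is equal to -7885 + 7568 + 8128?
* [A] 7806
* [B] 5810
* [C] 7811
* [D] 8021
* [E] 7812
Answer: C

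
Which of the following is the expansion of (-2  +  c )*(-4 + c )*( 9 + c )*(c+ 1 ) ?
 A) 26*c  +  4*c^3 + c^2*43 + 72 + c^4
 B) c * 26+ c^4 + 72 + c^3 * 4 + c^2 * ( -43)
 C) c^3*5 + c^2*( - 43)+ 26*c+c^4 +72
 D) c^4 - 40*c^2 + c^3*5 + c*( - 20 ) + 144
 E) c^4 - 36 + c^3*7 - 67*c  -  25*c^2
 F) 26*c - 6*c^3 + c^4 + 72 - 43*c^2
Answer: B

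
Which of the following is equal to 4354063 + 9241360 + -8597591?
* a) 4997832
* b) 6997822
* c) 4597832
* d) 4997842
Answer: a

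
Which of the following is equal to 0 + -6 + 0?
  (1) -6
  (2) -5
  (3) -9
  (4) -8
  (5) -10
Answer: 1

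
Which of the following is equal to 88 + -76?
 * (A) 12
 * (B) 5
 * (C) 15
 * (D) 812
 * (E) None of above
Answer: A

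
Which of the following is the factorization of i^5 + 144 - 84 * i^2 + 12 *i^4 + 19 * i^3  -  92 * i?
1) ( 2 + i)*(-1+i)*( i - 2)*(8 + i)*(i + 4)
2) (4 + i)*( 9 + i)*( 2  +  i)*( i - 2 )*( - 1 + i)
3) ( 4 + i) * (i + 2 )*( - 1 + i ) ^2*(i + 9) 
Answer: 2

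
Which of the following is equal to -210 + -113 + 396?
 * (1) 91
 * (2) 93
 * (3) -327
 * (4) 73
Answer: 4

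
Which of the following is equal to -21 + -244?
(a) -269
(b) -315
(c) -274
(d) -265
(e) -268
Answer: d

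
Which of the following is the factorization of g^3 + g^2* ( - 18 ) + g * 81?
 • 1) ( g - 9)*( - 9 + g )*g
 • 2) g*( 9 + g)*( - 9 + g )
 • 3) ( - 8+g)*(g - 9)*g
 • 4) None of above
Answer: 1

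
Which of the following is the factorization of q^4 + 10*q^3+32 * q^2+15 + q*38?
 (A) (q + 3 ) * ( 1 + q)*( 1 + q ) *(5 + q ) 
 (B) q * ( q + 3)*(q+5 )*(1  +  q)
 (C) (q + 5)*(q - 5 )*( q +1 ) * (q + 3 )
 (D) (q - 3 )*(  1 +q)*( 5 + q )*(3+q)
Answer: A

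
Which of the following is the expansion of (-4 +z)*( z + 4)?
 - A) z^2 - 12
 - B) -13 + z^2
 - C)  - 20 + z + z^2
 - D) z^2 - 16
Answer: D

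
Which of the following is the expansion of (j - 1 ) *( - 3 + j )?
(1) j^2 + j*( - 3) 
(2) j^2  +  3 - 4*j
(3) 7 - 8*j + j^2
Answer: 2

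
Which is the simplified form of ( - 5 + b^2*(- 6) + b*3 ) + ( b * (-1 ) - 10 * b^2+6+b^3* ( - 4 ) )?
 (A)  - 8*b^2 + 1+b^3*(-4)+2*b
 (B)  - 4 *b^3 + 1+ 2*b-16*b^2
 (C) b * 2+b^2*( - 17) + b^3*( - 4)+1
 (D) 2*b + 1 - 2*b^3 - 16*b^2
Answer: B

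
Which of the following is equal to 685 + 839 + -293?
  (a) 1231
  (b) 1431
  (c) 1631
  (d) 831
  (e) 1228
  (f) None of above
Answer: a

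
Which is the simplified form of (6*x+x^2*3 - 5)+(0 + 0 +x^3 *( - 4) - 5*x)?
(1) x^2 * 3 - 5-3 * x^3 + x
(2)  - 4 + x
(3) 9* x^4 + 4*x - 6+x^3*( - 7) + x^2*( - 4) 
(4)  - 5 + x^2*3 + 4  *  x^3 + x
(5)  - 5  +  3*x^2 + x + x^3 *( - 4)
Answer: 5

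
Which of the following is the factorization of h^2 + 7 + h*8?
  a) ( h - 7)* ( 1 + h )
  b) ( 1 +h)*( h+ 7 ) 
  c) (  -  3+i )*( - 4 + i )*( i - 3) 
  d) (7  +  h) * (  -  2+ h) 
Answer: b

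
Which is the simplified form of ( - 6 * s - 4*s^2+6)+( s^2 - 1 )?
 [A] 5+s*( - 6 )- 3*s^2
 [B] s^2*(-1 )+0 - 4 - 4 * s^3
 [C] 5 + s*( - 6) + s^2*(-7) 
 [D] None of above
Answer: A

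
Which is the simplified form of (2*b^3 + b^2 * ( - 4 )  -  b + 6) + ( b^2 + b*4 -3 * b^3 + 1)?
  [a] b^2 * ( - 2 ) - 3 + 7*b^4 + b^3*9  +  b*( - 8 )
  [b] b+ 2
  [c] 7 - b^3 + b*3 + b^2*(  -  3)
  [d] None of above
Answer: c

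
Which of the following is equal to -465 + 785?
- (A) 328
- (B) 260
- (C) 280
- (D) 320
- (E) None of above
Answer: D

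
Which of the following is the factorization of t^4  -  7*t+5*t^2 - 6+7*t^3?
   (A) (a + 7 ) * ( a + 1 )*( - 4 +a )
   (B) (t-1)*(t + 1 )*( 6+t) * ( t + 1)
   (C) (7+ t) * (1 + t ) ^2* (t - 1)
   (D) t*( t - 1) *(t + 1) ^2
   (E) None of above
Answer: B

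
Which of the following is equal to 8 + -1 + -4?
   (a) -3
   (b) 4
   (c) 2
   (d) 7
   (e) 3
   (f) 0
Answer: e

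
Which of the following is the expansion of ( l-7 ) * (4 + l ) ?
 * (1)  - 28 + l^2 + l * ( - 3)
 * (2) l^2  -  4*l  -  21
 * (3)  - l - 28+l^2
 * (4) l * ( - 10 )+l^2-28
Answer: 1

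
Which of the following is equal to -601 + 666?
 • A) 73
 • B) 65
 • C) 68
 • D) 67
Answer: B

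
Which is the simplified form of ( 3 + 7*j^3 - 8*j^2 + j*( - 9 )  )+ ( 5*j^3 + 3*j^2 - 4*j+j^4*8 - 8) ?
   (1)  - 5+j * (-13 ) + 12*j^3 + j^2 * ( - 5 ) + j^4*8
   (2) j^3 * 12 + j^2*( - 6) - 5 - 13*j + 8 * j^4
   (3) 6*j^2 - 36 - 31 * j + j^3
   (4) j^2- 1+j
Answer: 1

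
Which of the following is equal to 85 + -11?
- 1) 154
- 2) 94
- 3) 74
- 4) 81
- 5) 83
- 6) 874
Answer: 3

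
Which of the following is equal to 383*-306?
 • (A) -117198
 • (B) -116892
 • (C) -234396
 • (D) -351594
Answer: A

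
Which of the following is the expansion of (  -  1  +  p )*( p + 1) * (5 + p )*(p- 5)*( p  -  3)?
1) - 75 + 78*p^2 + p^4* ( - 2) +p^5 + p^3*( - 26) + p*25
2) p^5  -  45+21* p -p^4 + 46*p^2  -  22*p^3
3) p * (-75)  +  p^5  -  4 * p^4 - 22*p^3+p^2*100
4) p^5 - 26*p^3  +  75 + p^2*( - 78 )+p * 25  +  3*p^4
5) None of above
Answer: 5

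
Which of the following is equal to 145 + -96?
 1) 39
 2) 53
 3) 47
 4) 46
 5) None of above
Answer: 5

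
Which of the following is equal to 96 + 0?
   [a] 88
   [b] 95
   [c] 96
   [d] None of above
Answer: c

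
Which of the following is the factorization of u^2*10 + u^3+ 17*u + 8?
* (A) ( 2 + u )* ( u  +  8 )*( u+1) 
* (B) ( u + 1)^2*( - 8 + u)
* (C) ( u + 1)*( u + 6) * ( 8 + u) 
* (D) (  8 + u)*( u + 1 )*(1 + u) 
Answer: D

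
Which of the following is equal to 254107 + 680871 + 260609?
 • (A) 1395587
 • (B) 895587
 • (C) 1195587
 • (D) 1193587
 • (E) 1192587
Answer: C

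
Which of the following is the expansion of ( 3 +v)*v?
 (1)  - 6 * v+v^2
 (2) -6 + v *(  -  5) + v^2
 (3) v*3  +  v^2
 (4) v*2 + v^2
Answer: 3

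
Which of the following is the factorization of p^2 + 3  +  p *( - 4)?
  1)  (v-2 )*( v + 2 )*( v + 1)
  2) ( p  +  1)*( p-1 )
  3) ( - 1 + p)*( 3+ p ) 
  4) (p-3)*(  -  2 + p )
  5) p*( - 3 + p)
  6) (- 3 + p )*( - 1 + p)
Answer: 6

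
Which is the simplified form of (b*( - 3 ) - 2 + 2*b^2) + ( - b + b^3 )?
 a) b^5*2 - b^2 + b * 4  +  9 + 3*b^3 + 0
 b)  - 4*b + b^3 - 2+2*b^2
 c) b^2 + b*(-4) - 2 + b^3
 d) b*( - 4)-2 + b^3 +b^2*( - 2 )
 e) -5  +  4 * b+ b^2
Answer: b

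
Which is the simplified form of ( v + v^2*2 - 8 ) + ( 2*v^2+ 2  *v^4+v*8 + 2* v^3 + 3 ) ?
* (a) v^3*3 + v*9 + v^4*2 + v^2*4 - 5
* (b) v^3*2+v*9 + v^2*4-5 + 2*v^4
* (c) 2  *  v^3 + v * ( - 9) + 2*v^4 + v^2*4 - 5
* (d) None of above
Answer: b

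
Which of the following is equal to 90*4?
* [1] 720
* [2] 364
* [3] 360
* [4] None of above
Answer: 3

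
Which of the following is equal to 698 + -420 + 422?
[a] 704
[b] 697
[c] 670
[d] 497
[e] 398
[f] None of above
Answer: f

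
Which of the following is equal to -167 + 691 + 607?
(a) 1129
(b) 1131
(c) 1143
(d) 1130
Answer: b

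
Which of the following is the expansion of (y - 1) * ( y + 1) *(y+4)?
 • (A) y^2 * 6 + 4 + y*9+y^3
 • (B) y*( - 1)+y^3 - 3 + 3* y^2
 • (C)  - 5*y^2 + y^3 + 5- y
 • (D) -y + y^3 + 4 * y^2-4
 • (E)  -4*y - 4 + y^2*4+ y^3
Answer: D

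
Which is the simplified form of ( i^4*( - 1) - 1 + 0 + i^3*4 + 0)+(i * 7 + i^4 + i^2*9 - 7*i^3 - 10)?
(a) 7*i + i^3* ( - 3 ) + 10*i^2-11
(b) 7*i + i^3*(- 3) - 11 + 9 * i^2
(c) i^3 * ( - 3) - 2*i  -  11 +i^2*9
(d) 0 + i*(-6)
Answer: b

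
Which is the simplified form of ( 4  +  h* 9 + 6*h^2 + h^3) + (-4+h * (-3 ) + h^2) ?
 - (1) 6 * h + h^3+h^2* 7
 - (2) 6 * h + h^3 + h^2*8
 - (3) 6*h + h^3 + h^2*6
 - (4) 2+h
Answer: 1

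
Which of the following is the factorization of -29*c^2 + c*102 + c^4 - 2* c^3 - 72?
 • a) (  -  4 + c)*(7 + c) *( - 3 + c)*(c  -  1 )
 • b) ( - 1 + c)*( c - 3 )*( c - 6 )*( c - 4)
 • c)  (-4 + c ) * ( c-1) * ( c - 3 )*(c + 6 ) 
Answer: c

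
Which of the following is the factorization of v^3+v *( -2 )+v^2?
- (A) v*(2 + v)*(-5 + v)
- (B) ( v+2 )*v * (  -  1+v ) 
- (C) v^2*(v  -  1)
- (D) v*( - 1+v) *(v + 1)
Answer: B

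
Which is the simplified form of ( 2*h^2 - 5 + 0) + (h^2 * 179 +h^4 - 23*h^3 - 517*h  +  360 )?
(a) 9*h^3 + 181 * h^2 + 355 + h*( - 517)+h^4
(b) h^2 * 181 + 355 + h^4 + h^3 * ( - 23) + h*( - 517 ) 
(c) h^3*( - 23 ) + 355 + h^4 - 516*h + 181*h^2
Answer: b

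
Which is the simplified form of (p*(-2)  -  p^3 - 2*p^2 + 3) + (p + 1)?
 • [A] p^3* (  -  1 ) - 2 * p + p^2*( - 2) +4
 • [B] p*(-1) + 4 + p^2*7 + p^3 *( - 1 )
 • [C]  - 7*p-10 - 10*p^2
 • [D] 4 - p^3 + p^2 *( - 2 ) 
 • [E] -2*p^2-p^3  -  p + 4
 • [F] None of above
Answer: E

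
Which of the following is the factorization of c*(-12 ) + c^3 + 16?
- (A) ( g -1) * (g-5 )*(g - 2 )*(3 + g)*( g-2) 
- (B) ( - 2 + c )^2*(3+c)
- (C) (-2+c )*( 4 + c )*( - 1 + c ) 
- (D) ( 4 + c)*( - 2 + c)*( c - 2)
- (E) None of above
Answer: D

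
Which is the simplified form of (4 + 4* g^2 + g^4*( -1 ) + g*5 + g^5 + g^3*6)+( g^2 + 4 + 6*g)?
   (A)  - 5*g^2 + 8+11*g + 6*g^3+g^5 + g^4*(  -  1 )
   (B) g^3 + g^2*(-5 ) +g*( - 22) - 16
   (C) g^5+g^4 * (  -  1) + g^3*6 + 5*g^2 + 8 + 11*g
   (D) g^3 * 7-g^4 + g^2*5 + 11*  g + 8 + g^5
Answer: C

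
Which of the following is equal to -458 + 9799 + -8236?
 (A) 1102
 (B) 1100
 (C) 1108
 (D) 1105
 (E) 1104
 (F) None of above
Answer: D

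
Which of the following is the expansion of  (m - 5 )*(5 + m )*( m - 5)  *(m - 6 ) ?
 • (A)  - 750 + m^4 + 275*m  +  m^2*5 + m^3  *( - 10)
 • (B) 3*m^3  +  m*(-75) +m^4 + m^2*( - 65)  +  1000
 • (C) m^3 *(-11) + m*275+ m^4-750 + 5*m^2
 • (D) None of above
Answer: C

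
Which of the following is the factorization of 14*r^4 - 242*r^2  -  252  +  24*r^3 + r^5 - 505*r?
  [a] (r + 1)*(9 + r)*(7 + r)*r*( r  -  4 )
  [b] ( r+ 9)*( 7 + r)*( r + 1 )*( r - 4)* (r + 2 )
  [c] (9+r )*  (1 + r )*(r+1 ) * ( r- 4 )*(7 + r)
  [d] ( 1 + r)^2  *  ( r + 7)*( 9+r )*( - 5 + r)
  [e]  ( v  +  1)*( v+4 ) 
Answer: c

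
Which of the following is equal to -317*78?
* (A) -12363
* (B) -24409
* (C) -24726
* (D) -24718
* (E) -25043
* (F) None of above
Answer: C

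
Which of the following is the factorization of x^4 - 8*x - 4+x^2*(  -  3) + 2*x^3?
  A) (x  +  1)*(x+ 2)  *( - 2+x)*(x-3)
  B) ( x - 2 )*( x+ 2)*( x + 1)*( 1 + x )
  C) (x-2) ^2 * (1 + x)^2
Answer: B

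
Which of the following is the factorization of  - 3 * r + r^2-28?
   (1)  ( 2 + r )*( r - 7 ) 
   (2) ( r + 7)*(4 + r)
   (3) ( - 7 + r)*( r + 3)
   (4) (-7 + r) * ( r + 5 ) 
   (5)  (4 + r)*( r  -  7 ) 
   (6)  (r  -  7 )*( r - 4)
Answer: 5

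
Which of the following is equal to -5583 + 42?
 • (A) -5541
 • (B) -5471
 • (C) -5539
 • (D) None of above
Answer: A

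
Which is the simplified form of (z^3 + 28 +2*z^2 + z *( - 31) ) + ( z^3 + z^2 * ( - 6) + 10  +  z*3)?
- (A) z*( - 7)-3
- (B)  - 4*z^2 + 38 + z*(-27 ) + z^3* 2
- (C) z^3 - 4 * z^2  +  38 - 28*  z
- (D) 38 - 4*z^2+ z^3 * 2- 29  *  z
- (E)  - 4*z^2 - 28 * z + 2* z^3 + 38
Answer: E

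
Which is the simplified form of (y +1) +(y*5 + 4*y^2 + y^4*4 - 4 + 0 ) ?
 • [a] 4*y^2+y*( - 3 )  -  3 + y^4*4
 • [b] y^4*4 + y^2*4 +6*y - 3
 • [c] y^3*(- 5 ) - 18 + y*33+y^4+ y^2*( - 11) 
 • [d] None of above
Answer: b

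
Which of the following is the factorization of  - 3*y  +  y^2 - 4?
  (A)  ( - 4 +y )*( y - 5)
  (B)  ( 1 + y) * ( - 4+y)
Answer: B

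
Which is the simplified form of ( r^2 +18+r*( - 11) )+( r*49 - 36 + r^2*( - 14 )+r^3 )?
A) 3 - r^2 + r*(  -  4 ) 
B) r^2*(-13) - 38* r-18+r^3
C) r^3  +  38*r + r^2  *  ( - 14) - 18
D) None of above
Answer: D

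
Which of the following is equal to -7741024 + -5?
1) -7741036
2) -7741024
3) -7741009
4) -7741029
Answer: 4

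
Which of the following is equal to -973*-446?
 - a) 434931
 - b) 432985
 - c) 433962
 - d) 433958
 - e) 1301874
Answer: d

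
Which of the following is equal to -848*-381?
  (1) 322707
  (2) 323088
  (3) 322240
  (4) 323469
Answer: 2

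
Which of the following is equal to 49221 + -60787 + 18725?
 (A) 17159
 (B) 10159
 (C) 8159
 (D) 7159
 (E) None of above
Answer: D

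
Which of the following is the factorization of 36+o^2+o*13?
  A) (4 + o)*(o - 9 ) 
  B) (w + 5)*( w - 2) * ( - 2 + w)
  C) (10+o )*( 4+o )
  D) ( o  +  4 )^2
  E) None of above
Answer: E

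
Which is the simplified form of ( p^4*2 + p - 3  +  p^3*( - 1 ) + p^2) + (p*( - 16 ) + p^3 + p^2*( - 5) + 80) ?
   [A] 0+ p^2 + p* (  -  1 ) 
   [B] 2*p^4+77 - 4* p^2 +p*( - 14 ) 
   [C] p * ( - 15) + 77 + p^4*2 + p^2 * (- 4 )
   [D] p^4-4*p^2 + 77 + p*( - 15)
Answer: C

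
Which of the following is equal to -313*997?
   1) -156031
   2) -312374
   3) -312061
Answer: 3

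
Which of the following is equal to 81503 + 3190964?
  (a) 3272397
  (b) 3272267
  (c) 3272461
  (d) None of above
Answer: d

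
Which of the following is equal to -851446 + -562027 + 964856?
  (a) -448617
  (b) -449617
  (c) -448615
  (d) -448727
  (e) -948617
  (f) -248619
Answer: a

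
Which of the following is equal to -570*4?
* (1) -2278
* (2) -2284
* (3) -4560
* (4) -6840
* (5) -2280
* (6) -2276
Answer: 5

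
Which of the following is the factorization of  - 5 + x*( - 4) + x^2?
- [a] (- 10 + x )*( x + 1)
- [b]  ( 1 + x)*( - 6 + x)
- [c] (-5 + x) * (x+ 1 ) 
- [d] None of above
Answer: c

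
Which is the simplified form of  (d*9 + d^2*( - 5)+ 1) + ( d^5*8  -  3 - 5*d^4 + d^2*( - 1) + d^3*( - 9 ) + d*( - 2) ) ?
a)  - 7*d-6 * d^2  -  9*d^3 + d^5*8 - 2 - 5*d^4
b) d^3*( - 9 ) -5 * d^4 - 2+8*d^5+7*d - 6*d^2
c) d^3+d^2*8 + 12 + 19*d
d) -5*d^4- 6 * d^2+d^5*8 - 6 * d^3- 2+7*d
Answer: b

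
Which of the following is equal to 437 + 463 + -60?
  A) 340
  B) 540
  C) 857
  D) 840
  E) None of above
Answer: D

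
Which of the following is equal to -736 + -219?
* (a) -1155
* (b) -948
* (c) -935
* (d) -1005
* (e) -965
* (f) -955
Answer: f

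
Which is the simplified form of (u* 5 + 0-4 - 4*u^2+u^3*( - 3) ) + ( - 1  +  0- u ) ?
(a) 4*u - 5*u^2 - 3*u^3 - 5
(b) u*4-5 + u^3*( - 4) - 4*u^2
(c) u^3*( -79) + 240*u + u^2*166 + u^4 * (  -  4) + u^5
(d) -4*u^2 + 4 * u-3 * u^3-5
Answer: d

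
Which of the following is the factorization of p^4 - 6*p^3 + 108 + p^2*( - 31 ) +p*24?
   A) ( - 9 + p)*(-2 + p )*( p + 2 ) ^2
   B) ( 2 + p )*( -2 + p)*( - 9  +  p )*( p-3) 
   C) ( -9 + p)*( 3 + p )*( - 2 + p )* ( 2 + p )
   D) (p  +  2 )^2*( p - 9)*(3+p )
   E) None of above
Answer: C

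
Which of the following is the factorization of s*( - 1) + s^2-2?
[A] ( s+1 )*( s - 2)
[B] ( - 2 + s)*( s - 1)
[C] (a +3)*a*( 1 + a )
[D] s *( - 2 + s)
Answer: A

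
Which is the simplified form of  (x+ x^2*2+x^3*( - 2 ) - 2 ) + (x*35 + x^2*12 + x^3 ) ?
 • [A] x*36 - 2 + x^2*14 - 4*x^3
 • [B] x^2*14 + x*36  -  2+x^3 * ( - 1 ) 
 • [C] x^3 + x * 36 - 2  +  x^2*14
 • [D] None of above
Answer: B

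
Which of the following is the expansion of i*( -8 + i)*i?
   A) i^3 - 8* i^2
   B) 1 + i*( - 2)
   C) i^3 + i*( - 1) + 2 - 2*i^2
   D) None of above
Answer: A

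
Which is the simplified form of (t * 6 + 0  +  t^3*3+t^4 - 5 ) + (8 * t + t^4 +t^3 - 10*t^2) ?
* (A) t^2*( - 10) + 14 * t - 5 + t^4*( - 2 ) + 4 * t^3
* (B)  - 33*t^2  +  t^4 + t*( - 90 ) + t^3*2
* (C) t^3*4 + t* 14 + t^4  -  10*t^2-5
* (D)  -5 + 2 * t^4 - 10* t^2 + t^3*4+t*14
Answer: D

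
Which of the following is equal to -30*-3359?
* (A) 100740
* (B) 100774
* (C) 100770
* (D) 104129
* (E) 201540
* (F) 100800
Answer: C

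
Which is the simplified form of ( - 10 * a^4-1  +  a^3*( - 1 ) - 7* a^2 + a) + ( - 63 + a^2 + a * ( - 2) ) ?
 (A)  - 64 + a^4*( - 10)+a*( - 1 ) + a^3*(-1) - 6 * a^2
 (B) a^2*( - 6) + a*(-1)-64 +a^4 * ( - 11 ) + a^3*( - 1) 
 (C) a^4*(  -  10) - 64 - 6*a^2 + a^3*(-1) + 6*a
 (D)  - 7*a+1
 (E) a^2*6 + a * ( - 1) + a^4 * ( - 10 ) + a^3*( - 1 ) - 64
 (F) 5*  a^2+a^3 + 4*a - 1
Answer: A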